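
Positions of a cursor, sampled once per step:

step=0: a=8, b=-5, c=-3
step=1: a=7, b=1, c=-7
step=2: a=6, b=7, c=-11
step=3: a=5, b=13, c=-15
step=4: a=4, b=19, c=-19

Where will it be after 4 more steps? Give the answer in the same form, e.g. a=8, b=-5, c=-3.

a=0, b=43, c=-35

Constant displacement of (-1, +6, -4) per step.
step 5: a=4, b=19, c=-19 + (-1, +6, -4) → a=3, b=25, c=-23
step 6: a=3, b=25, c=-23 + (-1, +6, -4) → a=2, b=31, c=-27
step 7: a=2, b=31, c=-27 + (-1, +6, -4) → a=1, b=37, c=-31
step 8: a=1, b=37, c=-31 + (-1, +6, -4) → a=0, b=43, c=-35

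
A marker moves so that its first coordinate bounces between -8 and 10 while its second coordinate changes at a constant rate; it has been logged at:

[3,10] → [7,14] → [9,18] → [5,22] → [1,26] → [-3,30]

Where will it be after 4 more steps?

[3,46]

The first coordinate reflects between -8 and 10, moving 4 per step.
  step 6: -3 → -7
  step 7: -7 → -5
  step 8: -5 → -1
  step 9: -1 → 3
The second coordinate changes by +4 each step: at step 9 it is 46.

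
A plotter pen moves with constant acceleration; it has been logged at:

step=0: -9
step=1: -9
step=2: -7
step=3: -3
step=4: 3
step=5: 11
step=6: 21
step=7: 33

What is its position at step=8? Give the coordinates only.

47

First differences are +0, +2, +4, +6, +8, +10, +12; their common second difference is +2 (constant acceleration).
step 8: 33 + 14 → 47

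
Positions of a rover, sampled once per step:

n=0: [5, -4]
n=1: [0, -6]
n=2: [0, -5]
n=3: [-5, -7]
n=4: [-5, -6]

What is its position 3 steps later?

[-15, -9]

Step-to-step displacements: [-5, -2], [+0, +1], [-5, -2], [+0, +1] — a repeating cycle of length 2.
step 5: apply [-5, -2] → [-10, -8]
step 6: apply [+0, +1] → [-10, -7]
step 7: apply [-5, -2] → [-15, -9]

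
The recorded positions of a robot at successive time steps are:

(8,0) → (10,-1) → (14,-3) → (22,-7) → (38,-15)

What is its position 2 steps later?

(134,-63)

The jumps are (+2,-1), (+4,-2), (+8,-4), (+16,-8) — a geometric progression with ratio 2.
step 5: (38,-15) + (+32,-16) → (70,-31)
step 6: (70,-31) + (+64,-32) → (134,-63)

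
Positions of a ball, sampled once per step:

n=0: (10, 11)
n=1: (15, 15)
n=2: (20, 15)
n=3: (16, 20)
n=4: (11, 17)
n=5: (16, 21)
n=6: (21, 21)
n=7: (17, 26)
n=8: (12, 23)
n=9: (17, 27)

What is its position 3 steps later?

(13, 29)

The moves between consecutive positions are (+5, +4), (+5, +0), (-4, +5), (-5, -3), (+5, +4), (+5, +0), (-4, +5), (-5, -3), (+5, +4); they repeat the 4-cycle [(+5, +4), (+5, +0), (-4, +5), (-5, -3)].
step 10: apply (+5, +0) → (22, 27)
step 11: apply (-4, +5) → (18, 32)
step 12: apply (-5, -3) → (13, 29)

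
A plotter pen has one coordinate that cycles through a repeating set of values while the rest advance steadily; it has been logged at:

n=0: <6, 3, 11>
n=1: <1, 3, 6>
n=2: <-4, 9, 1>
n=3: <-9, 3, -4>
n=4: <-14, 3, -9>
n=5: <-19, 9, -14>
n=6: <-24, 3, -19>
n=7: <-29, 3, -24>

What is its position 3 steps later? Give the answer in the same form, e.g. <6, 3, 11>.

<-44, 3, -39>

The first coordinate changes by -5 each step, so at step 10 it is 6 + 10·(-5) = -44.
The second coordinate repeats the cycle [3, 3, 9] with period 3; step 10 mod 3 = 1, giving 3.
The third coordinate changes by -5 each step, so at step 10 it is 11 + 10·(-5) = -39.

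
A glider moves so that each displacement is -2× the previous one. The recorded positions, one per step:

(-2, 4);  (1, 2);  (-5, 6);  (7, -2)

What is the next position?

The jumps are (+3, -2), (-6, +4), (+12, -8) — a geometric progression with ratio -2.
step 4: (7, -2) + (-24, +16) → (-17, 14)

(-17, 14)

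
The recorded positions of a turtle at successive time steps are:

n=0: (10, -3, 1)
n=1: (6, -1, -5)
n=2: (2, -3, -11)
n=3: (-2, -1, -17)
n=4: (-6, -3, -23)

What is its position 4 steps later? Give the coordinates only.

(-22, -3, -47)

First: linear, -4 per step → -22 at step 8.
Second: cycles through -3, -1 every 2 steps. Step 8 lands at position 0 of the cycle → -3.
Third: linear, -6 per step → -47 at step 8.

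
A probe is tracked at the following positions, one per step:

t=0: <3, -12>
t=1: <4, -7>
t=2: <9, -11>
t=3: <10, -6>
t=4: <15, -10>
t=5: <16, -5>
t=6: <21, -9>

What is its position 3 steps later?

<28, -3>

Step-to-step displacements: <+1, +5>, <+5, -4>, <+1, +5>, <+5, -4>, <+1, +5>, <+5, -4> — a repeating cycle of length 2.
step 7: apply <+1, +5> → <22, -4>
step 8: apply <+5, -4> → <27, -8>
step 9: apply <+1, +5> → <28, -3>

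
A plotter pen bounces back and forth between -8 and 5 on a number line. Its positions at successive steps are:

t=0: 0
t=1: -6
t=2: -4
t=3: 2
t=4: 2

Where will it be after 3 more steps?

The value reflects between -8 and 5, moving 6 per step.
  step 5: 2 → -4
  step 6: -4 → -6
  step 7: -6 → 0

0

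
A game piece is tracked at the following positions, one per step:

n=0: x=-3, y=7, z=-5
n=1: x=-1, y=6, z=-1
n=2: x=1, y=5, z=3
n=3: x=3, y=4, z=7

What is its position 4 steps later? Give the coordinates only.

The position changes by (+2, -1, +4) every step.
step 4: x=3, y=4, z=7 + (+2, -1, +4) → x=5, y=3, z=11
step 5: x=5, y=3, z=11 + (+2, -1, +4) → x=7, y=2, z=15
step 6: x=7, y=2, z=15 + (+2, -1, +4) → x=9, y=1, z=19
step 7: x=9, y=1, z=19 + (+2, -1, +4) → x=11, y=0, z=23

x=11, y=0, z=23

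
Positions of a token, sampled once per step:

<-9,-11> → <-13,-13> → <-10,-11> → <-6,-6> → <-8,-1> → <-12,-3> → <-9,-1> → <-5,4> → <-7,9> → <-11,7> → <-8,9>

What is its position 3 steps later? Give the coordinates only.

Differencing gives <-4,-2>, <+3,+2>, <+4,+5>, <-2,+5>, <-4,-2>, <+3,+2>, <+4,+5>, <-2,+5>, <-4,-2>, <+3,+2>. This is the pattern <-4,-2>, <+3,+2>, <+4,+5>, <-2,+5> repeated.
step 11: apply <+4,+5> → <-4,14>
step 12: apply <-2,+5> → <-6,19>
step 13: apply <-4,-2> → <-10,17>

<-10,17>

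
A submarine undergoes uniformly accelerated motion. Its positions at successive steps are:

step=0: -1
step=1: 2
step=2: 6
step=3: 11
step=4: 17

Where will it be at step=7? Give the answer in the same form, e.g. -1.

41

First differences are +3, +4, +5, +6; their common second difference is +1 (constant acceleration).
step 5: 17 + 7 → 24
step 6: 24 + 8 → 32
step 7: 32 + 9 → 41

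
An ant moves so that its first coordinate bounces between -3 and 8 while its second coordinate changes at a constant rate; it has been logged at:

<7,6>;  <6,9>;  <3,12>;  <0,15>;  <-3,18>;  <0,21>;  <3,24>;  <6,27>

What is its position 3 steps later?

<1,36>

The first coordinate reflects between -3 and 8, moving 3 per step.
  step 8: 6 → 7
  step 9: 7 → 4
  step 10: 4 → 1
The second coordinate changes by +3 each step: at step 10 it is 36.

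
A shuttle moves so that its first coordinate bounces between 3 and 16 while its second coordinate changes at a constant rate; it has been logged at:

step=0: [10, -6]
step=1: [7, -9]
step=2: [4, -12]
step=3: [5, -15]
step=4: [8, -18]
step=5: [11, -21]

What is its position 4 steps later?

The first coordinate travels 3 per step and bounces off the walls at 3 and 16.
  step 6: 11 → 14
  step 7: 14 → 15
  step 8: 15 → 12
  step 9: 12 → 9
The second coordinate changes by -3 each step: at step 9 it is -33.

[9, -33]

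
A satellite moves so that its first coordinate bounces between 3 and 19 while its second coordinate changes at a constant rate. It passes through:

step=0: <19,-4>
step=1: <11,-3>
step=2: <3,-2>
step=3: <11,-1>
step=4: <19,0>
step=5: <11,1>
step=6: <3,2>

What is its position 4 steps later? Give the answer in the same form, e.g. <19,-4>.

<3,6>

The first coordinate reflects between 3 and 19, moving 8 per step.
  step 7: 3 → 11
  step 8: 11 → 19
  step 9: 19 → 11
  step 10: 11 → 3
The second coordinate changes by +1 each step: at step 10 it is 6.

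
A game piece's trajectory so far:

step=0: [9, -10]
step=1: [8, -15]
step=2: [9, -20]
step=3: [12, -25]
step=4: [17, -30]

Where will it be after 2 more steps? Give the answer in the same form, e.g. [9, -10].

First differences are [-1, -5], [+1, -5], [+3, -5], [+5, -5]; their common second difference is [+2, +0] (constant acceleration).
step 5: [17, -30] + [+7, -5] → [24, -35]
step 6: [24, -35] + [+9, -5] → [33, -40]

[33, -40]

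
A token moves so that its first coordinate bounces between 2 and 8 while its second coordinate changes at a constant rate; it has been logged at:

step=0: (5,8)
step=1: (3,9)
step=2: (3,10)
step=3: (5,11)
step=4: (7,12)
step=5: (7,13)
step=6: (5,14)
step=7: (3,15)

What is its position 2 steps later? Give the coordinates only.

(5,17)

The first coordinate travels 2 per step and bounces off the walls at 2 and 8.
  step 8: 3 → 3
  step 9: 3 → 5
The second coordinate changes by +1 each step: at step 9 it is 17.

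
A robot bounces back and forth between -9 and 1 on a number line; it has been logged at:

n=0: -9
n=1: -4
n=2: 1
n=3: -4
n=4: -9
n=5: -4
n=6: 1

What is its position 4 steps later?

The value travels 5 per step and bounces off the walls at -9 and 1.
  step 7: 1 → -4
  step 8: -4 → -9
  step 9: -9 → -4
  step 10: -4 → 1

1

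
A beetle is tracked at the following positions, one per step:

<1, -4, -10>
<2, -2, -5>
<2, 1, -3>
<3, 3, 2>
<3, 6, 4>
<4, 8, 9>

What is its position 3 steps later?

Step-to-step displacements: <+1, +2, +5>, <+0, +3, +2>, <+1, +2, +5>, <+0, +3, +2>, <+1, +2, +5> — a repeating cycle of length 2.
step 6: apply <+0, +3, +2> → <4, 11, 11>
step 7: apply <+1, +2, +5> → <5, 13, 16>
step 8: apply <+0, +3, +2> → <5, 16, 18>

<5, 16, 18>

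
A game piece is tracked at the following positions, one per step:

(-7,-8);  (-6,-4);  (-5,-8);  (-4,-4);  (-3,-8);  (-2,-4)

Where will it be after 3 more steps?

First: linear, +1 per step → 1 at step 8.
Second: cycles through -8, -4 every 2 steps. Step 8 lands at position 0 of the cycle → -8.

(1,-8)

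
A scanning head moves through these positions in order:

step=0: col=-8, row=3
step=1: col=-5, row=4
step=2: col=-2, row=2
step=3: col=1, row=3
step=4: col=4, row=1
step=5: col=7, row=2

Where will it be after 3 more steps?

Differencing gives (+3,+1), (+3,-2), (+3,+1), (+3,-2), (+3,+1). This is the pattern (+3,+1), (+3,-2) repeated.
step 6: apply (+3,-2) → col=10, row=0
step 7: apply (+3,+1) → col=13, row=1
step 8: apply (+3,-2) → col=16, row=-1

col=16, row=-1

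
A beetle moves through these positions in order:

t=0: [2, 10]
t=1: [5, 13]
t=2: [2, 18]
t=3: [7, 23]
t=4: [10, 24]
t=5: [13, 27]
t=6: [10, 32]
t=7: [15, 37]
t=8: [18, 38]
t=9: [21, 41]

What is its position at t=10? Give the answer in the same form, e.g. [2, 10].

The moves between consecutive positions are [+3, +3], [-3, +5], [+5, +5], [+3, +1], [+3, +3], [-3, +5], [+5, +5], [+3, +1], [+3, +3]; they repeat the 4-cycle [[+3, +3], [-3, +5], [+5, +5], [+3, +1]].
step 10: apply [-3, +5] → [18, 46]

[18, 46]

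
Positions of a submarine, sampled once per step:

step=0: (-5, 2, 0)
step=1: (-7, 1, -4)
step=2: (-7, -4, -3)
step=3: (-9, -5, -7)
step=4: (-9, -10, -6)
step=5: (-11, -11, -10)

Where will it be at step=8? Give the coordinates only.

The moves between consecutive positions are (-2, -1, -4), (+0, -5, +1), (-2, -1, -4), (+0, -5, +1), (-2, -1, -4); they repeat the 2-cycle [(-2, -1, -4), (+0, -5, +1)].
step 6: apply (+0, -5, +1) → (-11, -16, -9)
step 7: apply (-2, -1, -4) → (-13, -17, -13)
step 8: apply (+0, -5, +1) → (-13, -22, -12)

(-13, -22, -12)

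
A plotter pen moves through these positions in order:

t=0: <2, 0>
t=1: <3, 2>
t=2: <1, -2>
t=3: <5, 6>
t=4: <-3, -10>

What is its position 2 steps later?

The jumps are <+1, +2>, <-2, -4>, <+4, +8>, <-8, -16> — a geometric progression with ratio -2.
step 5: <-3, -10> + <+16, +32> → <13, 22>
step 6: <13, 22> + <-32, -64> → <-19, -42>

<-19, -42>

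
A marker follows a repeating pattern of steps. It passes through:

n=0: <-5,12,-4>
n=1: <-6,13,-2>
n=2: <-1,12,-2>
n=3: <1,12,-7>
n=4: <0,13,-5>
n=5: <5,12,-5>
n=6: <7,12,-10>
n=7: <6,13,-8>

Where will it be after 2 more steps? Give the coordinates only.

<13,12,-13>

The moves between consecutive positions are <-1,+1,+2>, <+5,-1,+0>, <+2,+0,-5>, <-1,+1,+2>, <+5,-1,+0>, <+2,+0,-5>, <-1,+1,+2>; they repeat the 3-cycle [<-1,+1,+2>, <+5,-1,+0>, <+2,+0,-5>].
step 8: apply <+5,-1,+0> → <11,12,-8>
step 9: apply <+2,+0,-5> → <13,12,-13>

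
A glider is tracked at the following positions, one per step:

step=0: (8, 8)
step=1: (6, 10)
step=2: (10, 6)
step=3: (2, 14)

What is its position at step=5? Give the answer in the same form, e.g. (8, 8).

(-14, 30)

Consecutive displacements (-2, +2), (+4, -4), (-8, +8) scale by a factor of -2 each step.
step 4: (2, 14) + (+16, -16) → (18, -2)
step 5: (18, -2) + (-32, +32) → (-14, 30)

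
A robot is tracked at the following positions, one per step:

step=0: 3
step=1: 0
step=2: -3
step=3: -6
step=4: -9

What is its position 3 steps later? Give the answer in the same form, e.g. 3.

Each step adds -3 to the position.
step 5: -9 − 3 → -12
step 6: -12 − 3 → -15
step 7: -15 − 3 → -18

-18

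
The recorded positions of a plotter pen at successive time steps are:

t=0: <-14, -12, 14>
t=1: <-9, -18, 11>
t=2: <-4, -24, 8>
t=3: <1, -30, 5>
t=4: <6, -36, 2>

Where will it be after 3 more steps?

<21, -54, -7>

The position changes by <+5, -6, -3> every step.
step 5: <6, -36, 2> + <+5, -6, -3> → <11, -42, -1>
step 6: <11, -42, -1> + <+5, -6, -3> → <16, -48, -4>
step 7: <16, -48, -4> + <+5, -6, -3> → <21, -54, -7>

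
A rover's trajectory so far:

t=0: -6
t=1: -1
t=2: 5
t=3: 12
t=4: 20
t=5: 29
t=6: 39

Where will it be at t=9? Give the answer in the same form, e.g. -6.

75

First differences are +5, +6, +7, +8, +9, +10; their common second difference is +1 (constant acceleration).
step 7: 39 + 11 → 50
step 8: 50 + 12 → 62
step 9: 62 + 13 → 75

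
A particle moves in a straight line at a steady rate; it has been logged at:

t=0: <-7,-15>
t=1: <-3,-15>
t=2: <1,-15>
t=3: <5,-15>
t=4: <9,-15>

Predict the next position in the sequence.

The position changes by <+4,+0> every step.
step 5: <9,-15> + <+4,+0> → <13,-15>

<13,-15>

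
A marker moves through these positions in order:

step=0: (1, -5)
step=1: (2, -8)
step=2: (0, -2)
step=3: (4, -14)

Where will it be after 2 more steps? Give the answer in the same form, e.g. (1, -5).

(12, -38)

Step-to-step displacements: (+1, -3), (-2, +6), (+4, -12); each is -2× the previous.
step 4: (4, -14) + (-8, +24) → (-4, 10)
step 5: (-4, 10) + (+16, -48) → (12, -38)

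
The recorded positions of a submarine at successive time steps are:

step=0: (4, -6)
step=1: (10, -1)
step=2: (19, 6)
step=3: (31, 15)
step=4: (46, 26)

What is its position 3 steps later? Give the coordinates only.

(109, 71)

First differences are (+6, +5), (+9, +7), (+12, +9), (+15, +11); their common second difference is (+3, +2) (constant acceleration).
step 5: (46, 26) + (+18, +13) → (64, 39)
step 6: (64, 39) + (+21, +15) → (85, 54)
step 7: (85, 54) + (+24, +17) → (109, 71)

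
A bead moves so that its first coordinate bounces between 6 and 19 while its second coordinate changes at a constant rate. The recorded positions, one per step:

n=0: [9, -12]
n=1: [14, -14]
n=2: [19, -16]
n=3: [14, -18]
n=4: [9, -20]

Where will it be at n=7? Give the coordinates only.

[18, -26]

The first coordinate reflects between 6 and 19, moving 5 per step.
  step 5: 9 → 8
  step 6: 8 → 13
  step 7: 13 → 18
The second coordinate changes by -2 each step: at step 7 it is -26.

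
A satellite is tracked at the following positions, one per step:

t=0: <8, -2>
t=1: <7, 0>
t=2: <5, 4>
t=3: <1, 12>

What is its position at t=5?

<-23, 60>

The jumps are <-1, +2>, <-2, +4>, <-4, +8> — a geometric progression with ratio 2.
step 4: <1, 12> + <-8, +16> → <-7, 28>
step 5: <-7, 28> + <-16, +32> → <-23, 60>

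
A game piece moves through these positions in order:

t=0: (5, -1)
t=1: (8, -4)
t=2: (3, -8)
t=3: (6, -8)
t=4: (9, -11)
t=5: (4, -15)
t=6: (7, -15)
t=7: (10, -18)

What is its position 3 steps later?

(11, -25)

The moves between consecutive positions are (+3, -3), (-5, -4), (+3, +0), (+3, -3), (-5, -4), (+3, +0), (+3, -3); they repeat the 3-cycle [(+3, -3), (-5, -4), (+3, +0)].
step 8: apply (-5, -4) → (5, -22)
step 9: apply (+3, +0) → (8, -22)
step 10: apply (+3, -3) → (11, -25)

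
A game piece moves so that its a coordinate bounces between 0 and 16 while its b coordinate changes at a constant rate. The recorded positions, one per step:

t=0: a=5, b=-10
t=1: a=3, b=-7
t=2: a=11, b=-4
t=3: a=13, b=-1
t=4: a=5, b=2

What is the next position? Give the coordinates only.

a=3, b=5

The a coordinate reflects between 0 and 16, moving 8 per step.
  step 5: 5 → 3
The b coordinate changes by +3 each step: at step 5 it is 5.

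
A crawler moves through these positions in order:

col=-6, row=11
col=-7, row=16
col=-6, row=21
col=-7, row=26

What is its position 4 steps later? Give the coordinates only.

col=-7, row=46

Col: cycles through -6, -7 every 2 steps. Step 7 lands at position 1 of the cycle → -7.
Row: linear, +5 per step → 46 at step 7.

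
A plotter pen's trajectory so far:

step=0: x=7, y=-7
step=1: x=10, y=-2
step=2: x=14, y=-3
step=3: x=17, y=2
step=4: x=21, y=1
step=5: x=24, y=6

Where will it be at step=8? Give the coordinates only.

The moves between consecutive positions are (+3, +5), (+4, -1), (+3, +5), (+4, -1), (+3, +5); they repeat the 2-cycle [(+3, +5), (+4, -1)].
step 6: apply (+4, -1) → x=28, y=5
step 7: apply (+3, +5) → x=31, y=10
step 8: apply (+4, -1) → x=35, y=9

x=35, y=9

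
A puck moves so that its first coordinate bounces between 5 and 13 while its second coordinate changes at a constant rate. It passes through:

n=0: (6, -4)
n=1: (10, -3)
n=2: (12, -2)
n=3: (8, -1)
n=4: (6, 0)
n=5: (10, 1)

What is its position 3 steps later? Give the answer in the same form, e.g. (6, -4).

The first coordinate travels 4 per step and bounces off the walls at 5 and 13.
  step 6: 10 → 12
  step 7: 12 → 8
  step 8: 8 → 6
The second coordinate changes by +1 each step: at step 8 it is 4.

(6, 4)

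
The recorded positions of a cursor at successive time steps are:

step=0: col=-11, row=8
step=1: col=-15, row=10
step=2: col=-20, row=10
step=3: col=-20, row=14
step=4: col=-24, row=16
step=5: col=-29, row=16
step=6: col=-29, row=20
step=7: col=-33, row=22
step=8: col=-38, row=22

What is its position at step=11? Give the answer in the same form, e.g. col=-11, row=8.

col=-47, row=28

The moves between consecutive positions are (-4,+2), (-5,+0), (+0,+4), (-4,+2), (-5,+0), (+0,+4), (-4,+2), (-5,+0); they repeat the 3-cycle [(-4,+2), (-5,+0), (+0,+4)].
step 9: apply (+0,+4) → col=-38, row=26
step 10: apply (-4,+2) → col=-42, row=28
step 11: apply (-5,+0) → col=-47, row=28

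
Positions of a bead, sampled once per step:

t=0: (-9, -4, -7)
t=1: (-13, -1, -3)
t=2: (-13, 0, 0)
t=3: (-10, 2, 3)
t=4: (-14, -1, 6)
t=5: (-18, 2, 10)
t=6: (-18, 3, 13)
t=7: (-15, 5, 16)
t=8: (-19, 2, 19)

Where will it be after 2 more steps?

Step-to-step displacements: (-4, +3, +4), (+0, +1, +3), (+3, +2, +3), (-4, -3, +3), (-4, +3, +4), (+0, +1, +3), (+3, +2, +3), (-4, -3, +3) — a repeating cycle of length 4.
step 9: apply (-4, +3, +4) → (-23, 5, 23)
step 10: apply (+0, +1, +3) → (-23, 6, 26)

(-23, 6, 26)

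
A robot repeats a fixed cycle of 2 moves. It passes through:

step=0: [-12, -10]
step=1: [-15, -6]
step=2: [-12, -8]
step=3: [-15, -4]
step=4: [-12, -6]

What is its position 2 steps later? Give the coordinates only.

[-12, -4]

Differencing gives [-3, +4], [+3, -2], [-3, +4], [+3, -2]. This is the pattern [-3, +4], [+3, -2] repeated.
step 5: apply [-3, +4] → [-15, -2]
step 6: apply [+3, -2] → [-12, -4]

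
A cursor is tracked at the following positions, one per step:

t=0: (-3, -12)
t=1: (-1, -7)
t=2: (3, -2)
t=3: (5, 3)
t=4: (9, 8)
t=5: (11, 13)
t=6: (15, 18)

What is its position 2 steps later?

Differencing gives (+2, +5), (+4, +5), (+2, +5), (+4, +5), (+2, +5), (+4, +5). This is the pattern (+2, +5), (+4, +5) repeated.
step 7: apply (+2, +5) → (17, 23)
step 8: apply (+4, +5) → (21, 28)

(21, 28)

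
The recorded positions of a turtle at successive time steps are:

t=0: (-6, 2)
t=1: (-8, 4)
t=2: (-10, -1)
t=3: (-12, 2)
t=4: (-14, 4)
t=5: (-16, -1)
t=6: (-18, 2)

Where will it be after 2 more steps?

(-22, -1)

First: linear, -2 per step → -22 at step 8.
Second: cycles through 2, 4, -1 every 3 steps. Step 8 lands at position 2 of the cycle → -1.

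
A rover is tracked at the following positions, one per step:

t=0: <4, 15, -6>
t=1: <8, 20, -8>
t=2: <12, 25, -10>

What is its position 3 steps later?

<24, 40, -16>

Constant displacement of <+4, +5, -2> per step.
step 3: <12, 25, -10> + <+4, +5, -2> → <16, 30, -12>
step 4: <16, 30, -12> + <+4, +5, -2> → <20, 35, -14>
step 5: <20, 35, -14> + <+4, +5, -2> → <24, 40, -16>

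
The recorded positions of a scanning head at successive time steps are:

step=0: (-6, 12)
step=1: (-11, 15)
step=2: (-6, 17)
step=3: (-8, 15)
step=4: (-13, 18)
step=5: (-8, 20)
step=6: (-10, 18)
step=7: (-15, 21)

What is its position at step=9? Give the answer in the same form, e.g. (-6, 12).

(-12, 21)

Differencing gives (-5, +3), (+5, +2), (-2, -2), (-5, +3), (+5, +2), (-2, -2), (-5, +3). This is the pattern (-5, +3), (+5, +2), (-2, -2) repeated.
step 8: apply (+5, +2) → (-10, 23)
step 9: apply (-2, -2) → (-12, 21)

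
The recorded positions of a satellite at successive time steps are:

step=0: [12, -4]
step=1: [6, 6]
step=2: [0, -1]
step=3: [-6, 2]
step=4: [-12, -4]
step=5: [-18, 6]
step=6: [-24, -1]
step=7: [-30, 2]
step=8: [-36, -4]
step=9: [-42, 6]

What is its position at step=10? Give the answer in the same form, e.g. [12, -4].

First: linear, -6 per step → -48 at step 10.
Second: cycles through -4, 6, -1, 2 every 4 steps. Step 10 lands at position 2 of the cycle → -1.

[-48, -1]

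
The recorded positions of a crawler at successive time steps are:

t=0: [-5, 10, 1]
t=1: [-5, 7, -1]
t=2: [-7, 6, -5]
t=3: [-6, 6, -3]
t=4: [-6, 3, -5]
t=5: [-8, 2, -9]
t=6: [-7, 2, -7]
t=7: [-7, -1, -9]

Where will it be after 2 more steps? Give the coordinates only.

[-8, -2, -11]

Differencing gives [+0, -3, -2], [-2, -1, -4], [+1, +0, +2], [+0, -3, -2], [-2, -1, -4], [+1, +0, +2], [+0, -3, -2]. This is the pattern [+0, -3, -2], [-2, -1, -4], [+1, +0, +2] repeated.
step 8: apply [-2, -1, -4] → [-9, -2, -13]
step 9: apply [+1, +0, +2] → [-8, -2, -11]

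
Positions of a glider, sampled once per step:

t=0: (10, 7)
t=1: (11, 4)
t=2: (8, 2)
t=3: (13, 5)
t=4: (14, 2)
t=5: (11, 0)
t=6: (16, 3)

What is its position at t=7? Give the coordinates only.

(17, 0)

The moves between consecutive positions are (+1, -3), (-3, -2), (+5, +3), (+1, -3), (-3, -2), (+5, +3); they repeat the 3-cycle [(+1, -3), (-3, -2), (+5, +3)].
step 7: apply (+1, -3) → (17, 0)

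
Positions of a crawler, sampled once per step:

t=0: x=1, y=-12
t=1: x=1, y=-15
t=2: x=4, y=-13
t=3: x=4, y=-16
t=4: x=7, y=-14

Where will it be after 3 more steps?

Differencing gives (+0,-3), (+3,+2), (+0,-3), (+3,+2). This is the pattern (+0,-3), (+3,+2) repeated.
step 5: apply (+0,-3) → x=7, y=-17
step 6: apply (+3,+2) → x=10, y=-15
step 7: apply (+0,-3) → x=10, y=-18

x=10, y=-18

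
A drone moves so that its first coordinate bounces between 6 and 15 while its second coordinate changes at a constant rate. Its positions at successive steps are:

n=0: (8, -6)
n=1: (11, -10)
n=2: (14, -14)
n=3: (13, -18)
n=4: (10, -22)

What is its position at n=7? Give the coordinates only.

The first coordinate travels 3 per step and bounces off the walls at 6 and 15.
  step 5: 10 → 7
  step 6: 7 → 8
  step 7: 8 → 11
The second coordinate changes by -4 each step: at step 7 it is -34.

(11, -34)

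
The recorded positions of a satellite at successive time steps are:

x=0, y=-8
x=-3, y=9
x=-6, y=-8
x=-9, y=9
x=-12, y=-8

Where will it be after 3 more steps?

The x coordinate changes by -3 each step, so at step 7 it is 0 + 7·(-3) = -21.
The y coordinate repeats the cycle [-8, 9] with period 2; step 7 mod 2 = 1, giving 9.

x=-21, y=9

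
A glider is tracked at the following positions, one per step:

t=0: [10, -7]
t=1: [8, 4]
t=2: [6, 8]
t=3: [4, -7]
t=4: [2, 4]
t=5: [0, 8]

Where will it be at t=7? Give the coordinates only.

First: linear, -2 per step → -4 at step 7.
Second: cycles through -7, 4, 8 every 3 steps. Step 7 lands at position 1 of the cycle → 4.

[-4, 4]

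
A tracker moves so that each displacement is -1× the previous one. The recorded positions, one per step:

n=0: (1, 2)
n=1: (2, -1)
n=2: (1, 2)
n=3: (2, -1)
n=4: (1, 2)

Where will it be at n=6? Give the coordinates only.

Consecutive displacements (+1, -3), (-1, +3), (+1, -3), (-1, +3) scale by a factor of -1 each step.
step 5: (1, 2) + (+1, -3) → (2, -1)
step 6: (2, -1) + (-1, +3) → (1, 2)

(1, 2)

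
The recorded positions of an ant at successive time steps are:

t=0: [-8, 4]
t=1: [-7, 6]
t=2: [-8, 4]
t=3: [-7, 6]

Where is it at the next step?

Step-to-step displacements: [+1, +2], [-1, -2], [+1, +2]; each is -1× the previous.
step 4: [-7, 6] + [-1, -2] → [-8, 4]

[-8, 4]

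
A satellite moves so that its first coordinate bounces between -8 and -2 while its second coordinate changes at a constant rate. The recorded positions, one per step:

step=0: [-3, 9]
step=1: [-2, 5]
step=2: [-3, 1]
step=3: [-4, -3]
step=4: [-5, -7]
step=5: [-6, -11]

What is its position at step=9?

The first coordinate travels 1 per step and bounces off the walls at -8 and -2.
  step 6: -6 → -7
  step 7: -7 → -8
  step 8: -8 → -7
  step 9: -7 → -6
The second coordinate changes by -4 each step: at step 9 it is -27.

[-6, -27]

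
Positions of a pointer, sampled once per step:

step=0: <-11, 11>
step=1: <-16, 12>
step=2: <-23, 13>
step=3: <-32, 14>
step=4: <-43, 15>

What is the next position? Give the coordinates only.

Taking differences between consecutive positions: <-5, +1>, <-7, +1>, <-9, +1>, <-11, +1>. These grow by <-2, +0> each step.
step 5: <-43, 15> + <-13, +1> → <-56, 16>

<-56, 16>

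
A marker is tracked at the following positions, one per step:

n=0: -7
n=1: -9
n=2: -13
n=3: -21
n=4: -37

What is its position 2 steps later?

-133

Consecutive displacements -2, -4, -8, -16 scale by a factor of 2 each step.
step 5: -37 − 32 → -69
step 6: -69 − 64 → -133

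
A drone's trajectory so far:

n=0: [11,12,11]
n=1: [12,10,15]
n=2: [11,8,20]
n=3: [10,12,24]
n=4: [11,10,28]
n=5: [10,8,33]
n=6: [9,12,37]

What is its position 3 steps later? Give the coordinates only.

[8,12,50]

Step-to-step displacements: [+1,-2,+4], [-1,-2,+5], [-1,+4,+4], [+1,-2,+4], [-1,-2,+5], [-1,+4,+4] — a repeating cycle of length 3.
step 7: apply [+1,-2,+4] → [10,10,41]
step 8: apply [-1,-2,+5] → [9,8,46]
step 9: apply [-1,+4,+4] → [8,12,50]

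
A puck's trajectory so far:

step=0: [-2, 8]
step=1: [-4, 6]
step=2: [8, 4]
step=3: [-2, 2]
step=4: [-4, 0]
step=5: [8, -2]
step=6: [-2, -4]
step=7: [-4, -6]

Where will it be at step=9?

[-2, -10]

The first coordinate repeats the cycle [-2, -4, 8] with period 3; step 9 mod 3 = 0, giving -2.
The second coordinate changes by -2 each step, so at step 9 it is 8 + 9·(-2) = -10.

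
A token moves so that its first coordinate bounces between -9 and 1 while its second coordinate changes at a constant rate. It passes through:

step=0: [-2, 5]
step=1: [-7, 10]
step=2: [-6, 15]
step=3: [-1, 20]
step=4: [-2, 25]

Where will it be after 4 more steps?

The first coordinate travels 5 per step and bounces off the walls at -9 and 1.
  step 5: -2 → -7
  step 6: -7 → -6
  step 7: -6 → -1
  step 8: -1 → -2
The second coordinate changes by +5 each step: at step 8 it is 45.

[-2, 45]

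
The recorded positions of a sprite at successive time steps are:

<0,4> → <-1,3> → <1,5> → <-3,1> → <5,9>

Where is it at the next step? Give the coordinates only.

The jumps are <-1,-1>, <+2,+2>, <-4,-4>, <+8,+8> — a geometric progression with ratio -2.
step 5: <5,9> + <-16,-16> → <-11,-7>

<-11,-7>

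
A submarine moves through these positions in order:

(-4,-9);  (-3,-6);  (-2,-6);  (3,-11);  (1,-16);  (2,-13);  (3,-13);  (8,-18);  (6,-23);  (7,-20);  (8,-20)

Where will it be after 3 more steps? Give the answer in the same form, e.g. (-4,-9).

The moves between consecutive positions are (+1,+3), (+1,+0), (+5,-5), (-2,-5), (+1,+3), (+1,+0), (+5,-5), (-2,-5), (+1,+3), (+1,+0); they repeat the 4-cycle [(+1,+3), (+1,+0), (+5,-5), (-2,-5)].
step 11: apply (+5,-5) → (13,-25)
step 12: apply (-2,-5) → (11,-30)
step 13: apply (+1,+3) → (12,-27)

(12,-27)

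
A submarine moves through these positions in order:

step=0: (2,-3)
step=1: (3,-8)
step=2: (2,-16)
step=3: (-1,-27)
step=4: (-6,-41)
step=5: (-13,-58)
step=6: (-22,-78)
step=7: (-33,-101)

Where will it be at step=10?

Taking differences between consecutive positions: (+1,-5), (-1,-8), (-3,-11), (-5,-14), (-7,-17), (-9,-20), (-11,-23). These grow by (-2,-3) each step.
step 8: (-33,-101) + (-13,-26) → (-46,-127)
step 9: (-46,-127) + (-15,-29) → (-61,-156)
step 10: (-61,-156) + (-17,-32) → (-78,-188)

(-78,-188)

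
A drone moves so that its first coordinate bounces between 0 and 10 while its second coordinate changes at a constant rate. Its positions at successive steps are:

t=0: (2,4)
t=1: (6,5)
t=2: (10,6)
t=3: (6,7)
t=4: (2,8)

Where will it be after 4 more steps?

The first coordinate reflects between 0 and 10, moving 4 per step.
  step 5: 2 → 2
  step 6: 2 → 6
  step 7: 6 → 10
  step 8: 10 → 6
The second coordinate changes by +1 each step: at step 8 it is 12.

(6,12)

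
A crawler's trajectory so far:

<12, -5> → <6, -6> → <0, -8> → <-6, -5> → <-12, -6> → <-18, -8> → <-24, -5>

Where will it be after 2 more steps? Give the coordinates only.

The first coordinate changes by -6 each step, so at step 8 it is 12 + 8·(-6) = -36.
The second coordinate repeats the cycle [-5, -6, -8] with period 3; step 8 mod 3 = 2, giving -8.

<-36, -8>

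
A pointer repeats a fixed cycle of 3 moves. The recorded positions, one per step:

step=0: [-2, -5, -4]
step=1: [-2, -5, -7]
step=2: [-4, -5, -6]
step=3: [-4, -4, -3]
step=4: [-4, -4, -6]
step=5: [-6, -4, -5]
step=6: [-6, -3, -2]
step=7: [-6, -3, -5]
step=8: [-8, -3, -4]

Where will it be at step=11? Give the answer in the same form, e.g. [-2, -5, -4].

[-10, -2, -3]

Step-to-step displacements: [+0, +0, -3], [-2, +0, +1], [+0, +1, +3], [+0, +0, -3], [-2, +0, +1], [+0, +1, +3], [+0, +0, -3], [-2, +0, +1] — a repeating cycle of length 3.
step 9: apply [+0, +1, +3] → [-8, -2, -1]
step 10: apply [+0, +0, -3] → [-8, -2, -4]
step 11: apply [-2, +0, +1] → [-10, -2, -3]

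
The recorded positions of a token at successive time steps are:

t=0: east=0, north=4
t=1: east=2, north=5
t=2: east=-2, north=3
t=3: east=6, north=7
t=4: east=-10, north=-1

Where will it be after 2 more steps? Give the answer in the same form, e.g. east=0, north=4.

east=-42, north=-17

Step-to-step displacements: (+2, +1), (-4, -2), (+8, +4), (-16, -8); each is -2× the previous.
step 5: east=-10, north=-1 + (+32, +16) → east=22, north=15
step 6: east=22, north=15 + (-64, -32) → east=-42, north=-17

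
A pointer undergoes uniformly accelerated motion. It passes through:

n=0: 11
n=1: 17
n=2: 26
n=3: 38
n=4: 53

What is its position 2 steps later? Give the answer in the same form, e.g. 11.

92

Taking differences between consecutive positions: +6, +9, +12, +15. These grow by +3 each step.
step 5: 53 + 18 → 71
step 6: 71 + 21 → 92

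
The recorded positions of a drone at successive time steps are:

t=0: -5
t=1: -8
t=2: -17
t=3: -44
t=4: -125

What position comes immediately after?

Consecutive displacements -3, -9, -27, -81 scale by a factor of 3 each step.
step 5: -125 − 243 → -368

-368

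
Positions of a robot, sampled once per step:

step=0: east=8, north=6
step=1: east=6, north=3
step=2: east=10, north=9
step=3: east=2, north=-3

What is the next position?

east=18, north=21

The jumps are (-2, -3), (+4, +6), (-8, -12) — a geometric progression with ratio -2.
step 4: east=2, north=-3 + (+16, +24) → east=18, north=21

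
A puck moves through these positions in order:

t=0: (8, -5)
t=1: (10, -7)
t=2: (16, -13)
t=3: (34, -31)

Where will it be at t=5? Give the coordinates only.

(250, -247)

Consecutive displacements (+2, -2), (+6, -6), (+18, -18) scale by a factor of 3 each step.
step 4: (34, -31) + (+54, -54) → (88, -85)
step 5: (88, -85) + (+162, -162) → (250, -247)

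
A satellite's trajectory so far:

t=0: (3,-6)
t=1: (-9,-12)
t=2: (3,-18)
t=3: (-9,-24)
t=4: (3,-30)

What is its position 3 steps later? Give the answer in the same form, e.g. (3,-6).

(-9,-48)

The first coordinate repeats the cycle [3, -9] with period 2; step 7 mod 2 = 1, giving -9.
The second coordinate changes by -6 each step, so at step 7 it is -6 + 7·(-6) = -48.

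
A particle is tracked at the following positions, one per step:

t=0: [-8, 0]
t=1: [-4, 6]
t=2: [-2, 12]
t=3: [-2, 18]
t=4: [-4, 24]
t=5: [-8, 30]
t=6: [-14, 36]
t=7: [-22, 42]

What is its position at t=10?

Successive displacements: [+4, +6], [+2, +6], [+0, +6], [-2, +6], [-4, +6], [-6, +6], [-8, +6] — each changes by [-2, +0].
step 8: [-22, 42] + [-10, +6] → [-32, 48]
step 9: [-32, 48] + [-12, +6] → [-44, 54]
step 10: [-44, 54] + [-14, +6] → [-58, 60]

[-58, 60]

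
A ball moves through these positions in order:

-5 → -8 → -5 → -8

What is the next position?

-5

Consecutive displacements -3, +3, -3 scale by a factor of -1 each step.
step 4: -8 + 3 → -5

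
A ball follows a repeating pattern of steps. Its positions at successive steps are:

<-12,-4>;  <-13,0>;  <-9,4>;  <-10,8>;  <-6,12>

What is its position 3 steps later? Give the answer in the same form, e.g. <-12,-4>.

<-4,24>

Differencing gives <-1,+4>, <+4,+4>, <-1,+4>, <+4,+4>. This is the pattern <-1,+4>, <+4,+4> repeated.
step 5: apply <-1,+4> → <-7,16>
step 6: apply <+4,+4> → <-3,20>
step 7: apply <-1,+4> → <-4,24>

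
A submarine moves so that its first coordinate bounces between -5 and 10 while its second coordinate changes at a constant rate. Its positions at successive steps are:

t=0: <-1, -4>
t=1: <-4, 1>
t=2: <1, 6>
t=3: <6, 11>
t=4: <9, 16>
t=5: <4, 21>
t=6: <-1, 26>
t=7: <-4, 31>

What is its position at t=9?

<6, 41>

The first coordinate travels 5 per step and bounces off the walls at -5 and 10.
  step 8: -4 → 1
  step 9: 1 → 6
The second coordinate changes by +5 each step: at step 9 it is 41.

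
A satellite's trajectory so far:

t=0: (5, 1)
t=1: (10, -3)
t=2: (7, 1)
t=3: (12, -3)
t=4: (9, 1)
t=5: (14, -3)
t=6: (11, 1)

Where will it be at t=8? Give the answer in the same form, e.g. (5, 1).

The moves between consecutive positions are (+5, -4), (-3, +4), (+5, -4), (-3, +4), (+5, -4), (-3, +4); they repeat the 2-cycle [(+5, -4), (-3, +4)].
step 7: apply (+5, -4) → (16, -3)
step 8: apply (-3, +4) → (13, 1)

(13, 1)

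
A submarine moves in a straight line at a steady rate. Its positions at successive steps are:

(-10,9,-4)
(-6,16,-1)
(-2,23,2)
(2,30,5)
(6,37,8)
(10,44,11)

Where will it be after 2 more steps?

Constant displacement of (+4,+7,+3) per step.
step 6: (10,44,11) + (+4,+7,+3) → (14,51,14)
step 7: (14,51,14) + (+4,+7,+3) → (18,58,17)

(18,58,17)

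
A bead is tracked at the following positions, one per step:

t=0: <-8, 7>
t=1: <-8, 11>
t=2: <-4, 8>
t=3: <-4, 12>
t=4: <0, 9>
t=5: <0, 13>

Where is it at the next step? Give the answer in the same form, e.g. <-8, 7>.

Differencing gives <+0, +4>, <+4, -3>, <+0, +4>, <+4, -3>, <+0, +4>. This is the pattern <+0, +4>, <+4, -3> repeated.
step 6: apply <+4, -3> → <4, 10>

<4, 10>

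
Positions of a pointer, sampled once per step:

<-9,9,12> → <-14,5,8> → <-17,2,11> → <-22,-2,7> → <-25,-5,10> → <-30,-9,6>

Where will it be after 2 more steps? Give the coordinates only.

<-38,-16,5>

The moves between consecutive positions are <-5,-4,-4>, <-3,-3,+3>, <-5,-4,-4>, <-3,-3,+3>, <-5,-4,-4>; they repeat the 2-cycle [<-5,-4,-4>, <-3,-3,+3>].
step 6: apply <-3,-3,+3> → <-33,-12,9>
step 7: apply <-5,-4,-4> → <-38,-16,5>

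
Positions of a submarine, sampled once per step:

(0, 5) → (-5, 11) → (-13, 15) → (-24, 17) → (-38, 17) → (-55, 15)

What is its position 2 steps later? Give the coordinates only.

(-98, 5)

Successive displacements: (-5, +6), (-8, +4), (-11, +2), (-14, +0), (-17, -2) — each changes by (-3, -2).
step 6: (-55, 15) + (-20, -4) → (-75, 11)
step 7: (-75, 11) + (-23, -6) → (-98, 5)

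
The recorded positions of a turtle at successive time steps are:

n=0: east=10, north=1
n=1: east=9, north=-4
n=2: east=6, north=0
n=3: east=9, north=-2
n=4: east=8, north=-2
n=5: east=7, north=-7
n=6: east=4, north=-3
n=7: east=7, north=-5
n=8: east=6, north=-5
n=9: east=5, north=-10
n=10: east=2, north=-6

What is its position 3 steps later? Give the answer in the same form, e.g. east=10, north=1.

Differencing gives (-1, -5), (-3, +4), (+3, -2), (-1, +0), (-1, -5), (-3, +4), (+3, -2), (-1, +0), (-1, -5), (-3, +4). This is the pattern (-1, -5), (-3, +4), (+3, -2), (-1, +0) repeated.
step 11: apply (+3, -2) → east=5, north=-8
step 12: apply (-1, +0) → east=4, north=-8
step 13: apply (-1, -5) → east=3, north=-13

east=3, north=-13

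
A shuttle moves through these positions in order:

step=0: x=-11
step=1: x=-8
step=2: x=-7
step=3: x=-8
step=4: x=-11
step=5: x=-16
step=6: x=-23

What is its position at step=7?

x=-32

Successive displacements: +3, +1, -1, -3, -5, -7 — each changes by -2.
step 7: -23 − 9 → x=-32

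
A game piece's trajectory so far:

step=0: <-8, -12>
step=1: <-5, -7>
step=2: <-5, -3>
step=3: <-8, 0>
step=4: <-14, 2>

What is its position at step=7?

<-50, 2>

Taking differences between consecutive positions: <+3, +5>, <+0, +4>, <-3, +3>, <-6, +2>. These grow by <-3, -1> each step.
step 5: <-14, 2> + <-9, +1> → <-23, 3>
step 6: <-23, 3> + <-12, +0> → <-35, 3>
step 7: <-35, 3> + <-15, -1> → <-50, 2>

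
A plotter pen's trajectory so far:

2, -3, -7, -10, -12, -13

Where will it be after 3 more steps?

-10

Taking differences between consecutive positions: -5, -4, -3, -2, -1. These grow by +1 each step.
step 6: -13 + 0 → -13
step 7: -13 + 1 → -12
step 8: -12 + 2 → -10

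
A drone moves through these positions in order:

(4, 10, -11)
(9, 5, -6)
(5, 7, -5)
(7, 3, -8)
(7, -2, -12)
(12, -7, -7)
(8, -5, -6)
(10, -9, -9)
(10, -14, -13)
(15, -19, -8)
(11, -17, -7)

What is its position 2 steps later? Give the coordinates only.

(13, -26, -14)

Step-to-step displacements: (+5, -5, +5), (-4, +2, +1), (+2, -4, -3), (+0, -5, -4), (+5, -5, +5), (-4, +2, +1), (+2, -4, -3), (+0, -5, -4), (+5, -5, +5), (-4, +2, +1) — a repeating cycle of length 4.
step 11: apply (+2, -4, -3) → (13, -21, -10)
step 12: apply (+0, -5, -4) → (13, -26, -14)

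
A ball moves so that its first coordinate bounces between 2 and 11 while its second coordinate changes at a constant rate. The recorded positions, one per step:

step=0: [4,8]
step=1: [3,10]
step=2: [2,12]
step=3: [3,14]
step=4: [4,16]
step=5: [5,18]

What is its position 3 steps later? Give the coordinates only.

The first coordinate reflects between 2 and 11, moving 1 per step.
  step 6: 5 → 6
  step 7: 6 → 7
  step 8: 7 → 8
The second coordinate changes by +2 each step: at step 8 it is 24.

[8,24]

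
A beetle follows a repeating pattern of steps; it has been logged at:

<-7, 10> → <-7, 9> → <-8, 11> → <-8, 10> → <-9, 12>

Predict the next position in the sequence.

<-9, 11>

Differencing gives <+0, -1>, <-1, +2>, <+0, -1>, <-1, +2>. This is the pattern <+0, -1>, <-1, +2> repeated.
step 5: apply <+0, -1> → <-9, 11>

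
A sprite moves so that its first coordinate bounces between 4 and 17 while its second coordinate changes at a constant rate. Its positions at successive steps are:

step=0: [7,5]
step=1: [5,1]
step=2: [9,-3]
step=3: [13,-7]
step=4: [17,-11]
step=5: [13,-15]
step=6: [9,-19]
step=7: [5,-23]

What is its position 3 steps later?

The first coordinate reflects between 4 and 17, moving 4 per step.
  step 8: 5 → 7
  step 9: 7 → 11
  step 10: 11 → 15
The second coordinate changes by -4 each step: at step 10 it is -35.

[15,-35]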